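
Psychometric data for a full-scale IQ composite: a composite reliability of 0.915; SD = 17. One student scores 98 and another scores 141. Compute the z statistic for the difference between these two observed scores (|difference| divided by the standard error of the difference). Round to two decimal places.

6.13

SEM = 17.0000×√(1 − 0.9150) ≈ 4.9563
Standard error of the difference = 4.9563·√2 ≈ 7.0093
z = |98 − 141| / 7.0093 = 43 / 7.0093 ≈ 6.1347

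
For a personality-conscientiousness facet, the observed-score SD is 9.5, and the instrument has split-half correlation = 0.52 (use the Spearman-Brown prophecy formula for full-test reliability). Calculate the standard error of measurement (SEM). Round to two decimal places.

5.34

r_full = 2·0.52 / (1 + 0.52) ≃ 0.684
SEM = 9.500×√(1 − 0.684) ≃ 5.339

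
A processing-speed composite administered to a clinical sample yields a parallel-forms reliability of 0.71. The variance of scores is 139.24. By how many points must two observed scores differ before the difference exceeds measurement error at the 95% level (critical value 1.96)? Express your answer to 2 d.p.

17.61

SD = √139.24 ≈ 11.8000
The standard error of measurement is 11.8000×√(1 − 0.7100) ≈ 11.8000×0.5385 ≈ 6.3545.
SE_diff = √2 × SEM ≈ 8.9866
Minimum reliable difference = 1.96 × SE_diff ≈ 1.96 × 8.9866 ≈ 17.6138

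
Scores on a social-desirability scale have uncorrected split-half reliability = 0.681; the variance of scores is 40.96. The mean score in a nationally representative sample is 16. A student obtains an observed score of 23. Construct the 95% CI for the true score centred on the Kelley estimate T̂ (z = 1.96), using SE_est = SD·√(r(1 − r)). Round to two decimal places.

[16.75, 26.59]

SD = √40.96 = 6.400
Full-length reliability (Spearman-Brown) = 2(0.681)/(1+0.681) ≃ 0.810
T̂ = 0.810(23) + 0.190(16) ≃ 21.672
SE_est = 6.400·√[r(1 − r)] ≃ 2.510
CI = 21.672 ± 1.96 * 2.510 → [16.753, 26.590]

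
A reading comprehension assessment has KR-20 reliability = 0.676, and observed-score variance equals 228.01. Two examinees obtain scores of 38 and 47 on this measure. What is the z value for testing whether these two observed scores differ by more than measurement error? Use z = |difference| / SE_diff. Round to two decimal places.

0.74

SD = √228.01 ≈ 15.1000
SEM = 15.1000 · √(1 − 0.6760) = 15.1000 · √0.3240 ≈ 15.1000 · 0.5692 ≈ 8.5951
SE_diff = SEM · √2 ≈ 8.5951 · 1.4142 ≈ 12.1553
z = 9 / 12.1553 ≈ 0.7404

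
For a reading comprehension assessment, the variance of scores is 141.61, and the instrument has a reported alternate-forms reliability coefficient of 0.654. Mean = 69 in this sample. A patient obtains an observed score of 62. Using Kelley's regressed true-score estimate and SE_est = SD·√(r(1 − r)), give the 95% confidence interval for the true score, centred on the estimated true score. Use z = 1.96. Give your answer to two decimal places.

[53.33, 75.52]

SD = √141.61 ≃ 11.9000
T̂ = 0.6540(62) + 0.3460(69) ≃ 64.4220
SE_est = 11.9000·√(0.6540·0.3460) ≃ 5.6607
95% CI: 64.4220 ± 11.0951 ≃ (53.3269, 75.5171)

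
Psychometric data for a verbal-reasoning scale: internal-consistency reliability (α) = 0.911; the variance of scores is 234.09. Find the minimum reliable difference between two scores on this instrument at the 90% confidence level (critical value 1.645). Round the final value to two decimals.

SD = √234.09 ≈ 15.300
SEM = 15.300·√(1 − 0.911) ≈ 4.564
Standard error of the difference = 4.564·√2 ≈ 6.455
Minimum reliable difference = 1.645 · SE_diff ≈ 1.645 · 6.455 ≈ 10.619

10.62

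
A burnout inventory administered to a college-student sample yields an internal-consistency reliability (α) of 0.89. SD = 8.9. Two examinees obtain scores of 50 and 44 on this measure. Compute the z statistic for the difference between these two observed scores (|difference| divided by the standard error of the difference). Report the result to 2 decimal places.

SEM = 8.900*√(1 − 0.890) ≈ 2.952
SE_diff = √2 * SEM ≈ 4.174
z = |50 − 44| / 4.174 = 6 / 4.174 ≈ 1.437

1.44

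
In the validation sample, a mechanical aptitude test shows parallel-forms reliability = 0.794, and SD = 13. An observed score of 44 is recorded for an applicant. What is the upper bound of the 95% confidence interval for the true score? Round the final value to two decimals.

SEM = 13.00000 * √(1 − 0.79400) = 13.00000 * √0.20600 ≈ 13.00000 * 0.45387 ≈ 5.90034
1.96 * SEM ≈ 11.56466
Upper bound: 44 + 11.56466 = 55.56466

55.56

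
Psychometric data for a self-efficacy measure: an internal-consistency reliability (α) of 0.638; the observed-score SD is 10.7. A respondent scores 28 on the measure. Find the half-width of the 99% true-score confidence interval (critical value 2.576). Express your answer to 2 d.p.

16.58

The standard error of measurement is 10.7000·√(1 − 0.6380) ≈ 10.7000·0.6017 ≈ 6.4378.
Half-width = 2.576·6.4378 ≈ 16.5838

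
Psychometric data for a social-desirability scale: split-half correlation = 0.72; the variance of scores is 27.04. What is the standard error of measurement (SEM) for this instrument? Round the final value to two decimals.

2.10

SD = √27.04 ≈ 5.200
Full-length reliability (Spearman-Brown) = 2(0.72)/(1+0.72) ≈ 0.837
SEM = 5.200 × √(1 − 0.837) = 5.200 × √0.163 ≈ 5.200 × 0.403 ≈ 2.098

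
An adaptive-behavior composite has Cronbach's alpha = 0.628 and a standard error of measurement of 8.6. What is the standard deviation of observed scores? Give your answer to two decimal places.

14.10

SD = SEM / √(1 − r) = 8.6 / √0.372 ≈ 8.6 / 0.610 ≈ 14.100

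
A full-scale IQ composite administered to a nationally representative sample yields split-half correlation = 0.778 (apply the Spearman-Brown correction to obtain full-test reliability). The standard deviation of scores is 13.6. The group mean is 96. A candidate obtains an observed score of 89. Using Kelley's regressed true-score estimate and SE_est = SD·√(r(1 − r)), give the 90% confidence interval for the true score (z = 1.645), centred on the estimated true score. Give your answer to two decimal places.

[82.48, 97.27]

Full-length reliability (Spearman-Brown) = 2(0.778)/(1+0.778) ≃ 0.8751
T̂ = 0.8751(89) + 0.1249(96) ≃ 89.8740
SE_est = 13.6000×√(0.8751×0.1249) ≃ 4.4956
CI = 89.8740 ± 1.645 × 4.4956 → [82.4787, 97.2693]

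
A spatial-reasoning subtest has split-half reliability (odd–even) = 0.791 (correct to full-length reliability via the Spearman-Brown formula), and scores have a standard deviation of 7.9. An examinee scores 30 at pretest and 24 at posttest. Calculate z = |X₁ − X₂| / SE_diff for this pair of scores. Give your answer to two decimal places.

r_full = 2·0.791 / (1 + 0.791) ≈ 0.8833
SEM = 7.9000 · √(1 − 0.8833) = 7.9000 · √0.1167 ≈ 7.9000 · 0.3416 ≈ 2.6987
Standard error of the difference = 2.6987·√2 ≈ 3.8165
z = |30 − 24| / 3.8165 = 6 / 3.8165 ≈ 1.5721

1.57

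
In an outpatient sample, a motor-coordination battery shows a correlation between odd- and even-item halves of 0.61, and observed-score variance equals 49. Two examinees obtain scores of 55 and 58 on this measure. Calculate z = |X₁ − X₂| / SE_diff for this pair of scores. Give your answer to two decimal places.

SD = √49 = 7.0000
r_full = 2·0.61 / (1 + 0.61) ≈ 0.7578
SEM = 7.0000 * √(1 − 0.7578) = 7.0000 * √0.2422 ≈ 7.0000 * 0.4922 ≈ 3.4452
SE_diff = SEM * √2 ≈ 3.4452 * 1.4142 ≈ 4.8723
z = |55 − 58| / 4.8723 = 3 / 4.8723 ≈ 0.6157

0.62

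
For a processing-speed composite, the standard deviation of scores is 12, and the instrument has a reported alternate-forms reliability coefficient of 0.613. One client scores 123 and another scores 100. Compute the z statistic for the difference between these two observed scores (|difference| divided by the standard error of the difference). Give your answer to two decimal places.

2.18

SEM = 12.00000·√(1 − 0.61300) ≈ 7.46512
Standard error of the difference = 7.46512·√2 ≈ 10.55727
z = 23 / 10.55727 ≈ 2.17859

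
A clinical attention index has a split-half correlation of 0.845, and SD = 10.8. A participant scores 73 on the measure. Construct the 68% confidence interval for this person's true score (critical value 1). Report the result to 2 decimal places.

[69.87, 76.13]

Spearman-Brown: r = 2(0.845) / (1 + 0.845) = 1.6900 / 1.8450 ≈ 0.9160
The standard error of measurement is 10.8000·√(1 − 0.9160) ≈ 10.8000·0.2898 ≈ 3.1303.
Half-width = 1·3.1303 ≈ 3.1303
CI = 73 ± 3.1303 → [69.8697, 76.1303]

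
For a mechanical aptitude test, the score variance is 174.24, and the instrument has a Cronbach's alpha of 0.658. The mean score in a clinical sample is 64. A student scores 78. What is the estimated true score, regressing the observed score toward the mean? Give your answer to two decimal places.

73.21

T̂ = r·X + (1 − r)·M = 0.658×78 + 0.342×64 = 51.324 + 21.888 ≃ 73.212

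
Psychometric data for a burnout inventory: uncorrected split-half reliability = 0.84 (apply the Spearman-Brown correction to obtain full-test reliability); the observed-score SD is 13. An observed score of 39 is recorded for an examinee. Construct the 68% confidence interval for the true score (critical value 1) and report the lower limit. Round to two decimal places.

Spearman-Brown: r = 2(0.84) / (1 + 0.84) = 1.6800 / 1.8400 ≈ 0.9130
SEM = 13.0000 * √(1 − 0.9130) = 13.0000 * √0.0870 ≈ 13.0000 * 0.2949 ≈ 3.8335
Half-width = 1*3.8335 ≈ 3.8335
Lower bound: 39 − 3.8335 = 35.1665

35.17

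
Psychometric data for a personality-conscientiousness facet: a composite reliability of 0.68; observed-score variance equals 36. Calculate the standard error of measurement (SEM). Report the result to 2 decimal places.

3.39

SD = √36 = 6.000
The standard error of measurement is 6.000·√(1 − 0.680) ≃ 6.000·0.566 ≃ 3.394.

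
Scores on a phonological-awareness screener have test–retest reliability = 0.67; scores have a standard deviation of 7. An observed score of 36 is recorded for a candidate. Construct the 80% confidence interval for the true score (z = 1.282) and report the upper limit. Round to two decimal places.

SEM = 7.000 * √(1 − 0.670) = 7.000 * √0.330 ≈ 7.000 * 0.574 ≈ 4.021
Half-width = 1.282*4.021 ≈ 5.155
Upper limit = 36 + 5.155 ≈ 41.155

41.16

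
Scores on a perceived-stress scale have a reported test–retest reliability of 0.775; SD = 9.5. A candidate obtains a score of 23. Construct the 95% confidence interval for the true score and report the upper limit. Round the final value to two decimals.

SEM = 9.500×√(1 − 0.775) ≃ 4.506
1.96 × SEM ≃ 8.832
Upper bound: 23 + 8.832 = 31.832

31.83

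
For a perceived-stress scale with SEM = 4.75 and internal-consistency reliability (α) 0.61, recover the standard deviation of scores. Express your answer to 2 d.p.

SD = 4.75 / √(1 − 0.61) ≃ 7.60609

7.61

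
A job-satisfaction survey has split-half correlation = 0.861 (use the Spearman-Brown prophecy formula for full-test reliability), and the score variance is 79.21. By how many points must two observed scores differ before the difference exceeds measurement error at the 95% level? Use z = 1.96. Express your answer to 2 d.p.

6.74

SD = √79.21 = 8.9000
Full-length reliability (Spearman-Brown) = 2(0.861)/(1+0.861) ≈ 0.9253
SEM = 8.9000×√(1 − 0.9253) ≈ 2.4323
SE_diff = SEM × √2 ≈ 2.4323 × 1.4142 ≈ 3.4398
Minimum reliable difference = 1.96 × SE_diff ≈ 1.96 × 3.4398 ≈ 6.7421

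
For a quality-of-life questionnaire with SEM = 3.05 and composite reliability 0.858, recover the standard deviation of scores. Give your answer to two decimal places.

8.09

SD = 3.05 / √(1 − 0.858) ≈ 8.094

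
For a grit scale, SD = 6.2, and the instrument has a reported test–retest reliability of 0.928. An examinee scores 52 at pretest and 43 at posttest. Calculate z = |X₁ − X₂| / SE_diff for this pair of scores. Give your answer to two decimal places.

SEM = 6.2000*√(1 − 0.9280) ≃ 1.6636
SE_diff = √2 * SEM ≃ 2.3527
z = |52 − 43| / 2.3527 = 9 / 2.3527 ≃ 3.8253

3.83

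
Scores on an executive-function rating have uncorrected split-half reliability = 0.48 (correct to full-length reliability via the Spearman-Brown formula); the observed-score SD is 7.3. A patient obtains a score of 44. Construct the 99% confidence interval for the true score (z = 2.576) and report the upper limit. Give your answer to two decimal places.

55.15

r_full = 2·0.48 / (1 + 0.48) ≈ 0.649
SEM = 7.300·√(1 − 0.649) ≈ 4.327
2.576 · SEM ≈ 11.147
Upper bound: 44 + 11.147 = 55.147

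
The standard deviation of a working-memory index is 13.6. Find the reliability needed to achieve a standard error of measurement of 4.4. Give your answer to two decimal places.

0.90

r = 1 − (4.400/13.6)² ≈ 1 − 0.105 ≈ 0.895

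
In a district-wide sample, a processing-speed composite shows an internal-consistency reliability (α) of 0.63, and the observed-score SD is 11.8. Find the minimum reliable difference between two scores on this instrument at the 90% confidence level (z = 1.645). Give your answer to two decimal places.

The standard error of measurement is 11.800×√(1 − 0.630) ≈ 11.800×0.608 ≈ 7.178.
SE_diff = SEM × √2 ≈ 7.178 × 1.414 ≈ 10.151
Minimum reliable difference = 1.645 × SE_diff ≈ 1.645 × 10.151 ≈ 16.698

16.70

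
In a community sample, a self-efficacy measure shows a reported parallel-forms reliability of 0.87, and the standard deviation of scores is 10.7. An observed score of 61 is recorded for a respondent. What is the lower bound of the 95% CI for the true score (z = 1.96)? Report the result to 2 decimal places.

SEM = 10.7000 × √(1 − 0.8700) = 10.7000 × √0.1300 ≈ 10.7000 × 0.3606 ≈ 3.8579
1.96 × SEM ≈ 7.5616
Lower limit = 61 − 7.5616 ≈ 53.4384

53.44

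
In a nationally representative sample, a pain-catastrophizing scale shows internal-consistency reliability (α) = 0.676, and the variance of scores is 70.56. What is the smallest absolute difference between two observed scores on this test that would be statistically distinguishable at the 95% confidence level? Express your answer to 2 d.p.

13.25

σ = 70.56^(1/2) = 8.40000
SEM = 8.40000 · √(1 − 0.67600) = 8.40000 · √0.32400 ≈ 8.40000 · 0.56921 ≈ 4.78136
SE_diff = SEM · √2 ≈ 4.78136 · 1.41421 ≈ 6.76187
Minimum reliable difference = 1.96 · SE_diff ≈ 1.96 · 6.76187 ≈ 13.25326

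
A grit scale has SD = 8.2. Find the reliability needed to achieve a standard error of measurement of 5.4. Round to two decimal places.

0.57

Required reliability = 1 − (SEM/SD)² = 1 − 0.4337 ≈ 0.5663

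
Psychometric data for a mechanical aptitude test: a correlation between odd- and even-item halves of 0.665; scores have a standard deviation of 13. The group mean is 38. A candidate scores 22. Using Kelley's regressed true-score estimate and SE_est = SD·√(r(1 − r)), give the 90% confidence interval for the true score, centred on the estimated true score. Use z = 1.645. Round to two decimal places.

Spearman-Brown: r = 2(0.665) / (1 + 0.665) = 1.3300 / 1.6650 ≈ 0.7988
T̂ = 0.7988(22) + 0.2012(38) ≈ 25.2192
SE_est = SD · √(r(1 − r)) = 13.0000 · √0.1607 ≈ 13.0000 · 0.4009 ≈ 5.2117
CI = 25.2192 ± 1.645 · 5.2117 → [16.6460, 33.7924]

[16.65, 33.79]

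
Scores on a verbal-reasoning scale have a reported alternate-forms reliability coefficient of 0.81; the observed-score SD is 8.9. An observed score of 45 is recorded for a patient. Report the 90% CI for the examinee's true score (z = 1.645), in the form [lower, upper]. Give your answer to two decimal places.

[38.62, 51.38]

SEM = 8.900*√(1 − 0.810) ≈ 3.879
Margin = 1.645 * 3.879 ≈ 6.382
CI = 45 ± 6.382 → [38.618, 51.382]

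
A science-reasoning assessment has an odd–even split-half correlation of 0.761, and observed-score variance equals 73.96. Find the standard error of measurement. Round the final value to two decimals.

3.17

σ = 73.96^(1/2) = 8.60000
r_full = 2·0.761 / (1 + 0.761) ≈ 0.86428
The standard error of measurement is 8.60000*√(1 − 0.86428) ≈ 8.60000*0.36840 ≈ 3.16824.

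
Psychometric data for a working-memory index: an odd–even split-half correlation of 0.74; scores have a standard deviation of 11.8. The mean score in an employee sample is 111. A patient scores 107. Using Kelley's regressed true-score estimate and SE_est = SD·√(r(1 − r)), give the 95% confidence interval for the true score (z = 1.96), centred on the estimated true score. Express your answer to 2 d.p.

r_full = 2·0.74 / (1 + 0.74) ≈ 0.851
Estimated true score = 0.851*107 + (1 − 0.851)*111 ≈ 107.598
SE_est = 11.800*√(0.851*0.149) ≈ 4.207
95% CI: 107.598 ± 8.245 ≈ (99.352, 115.843)

[99.35, 115.84]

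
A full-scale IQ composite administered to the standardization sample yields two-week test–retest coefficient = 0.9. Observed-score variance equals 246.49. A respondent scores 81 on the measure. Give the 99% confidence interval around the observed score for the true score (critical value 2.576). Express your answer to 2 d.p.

SD = √246.49 = 15.700
The standard error of measurement is 15.700·√(1 − 0.900) ≃ 15.700·0.316 ≃ 4.965.
Half-width = 2.576·4.965 ≃ 12.789
Interval: (68.211, 93.789)

[68.21, 93.79]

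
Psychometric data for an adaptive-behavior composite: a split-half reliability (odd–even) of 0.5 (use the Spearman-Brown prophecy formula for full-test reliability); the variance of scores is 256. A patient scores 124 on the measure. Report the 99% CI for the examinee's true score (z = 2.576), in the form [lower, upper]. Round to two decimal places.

SD = √256 ≈ 16.0000
Spearman-Brown: r = 2(0.5) / (1 + 0.5) = 1.0000 / 1.5000 ≈ 0.6667
SEM = 16.0000 × √(1 − 0.6667) = 16.0000 × √0.3333 ≈ 16.0000 × 0.5774 ≈ 9.2376
2.576 × SEM ≈ 23.7961
Interval: (100.2039, 147.7961)

[100.20, 147.80]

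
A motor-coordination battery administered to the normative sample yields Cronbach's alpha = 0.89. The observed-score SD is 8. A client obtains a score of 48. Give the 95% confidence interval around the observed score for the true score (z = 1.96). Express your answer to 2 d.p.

SEM = 8.000 * √(1 − 0.890) = 8.000 * √0.110 ≈ 8.000 * 0.332 ≈ 2.653
Half-width = 1.96*2.653 ≈ 5.200
CI = 48 ± 5.200 → [42.800, 53.200]

[42.80, 53.20]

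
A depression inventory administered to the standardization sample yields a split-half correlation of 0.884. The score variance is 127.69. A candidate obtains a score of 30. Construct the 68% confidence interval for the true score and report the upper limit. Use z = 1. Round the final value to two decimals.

SD = √127.69 = 11.300
Spearman-Brown: r = 2(0.884) / (1 + 0.884) = 1.768 / 1.884 ≈ 0.938
SEM = 11.300*√(1 − 0.938) ≈ 2.804
Half-width = 1*2.804 ≈ 2.804
Upper bound: 30 + 2.804 = 32.804

32.80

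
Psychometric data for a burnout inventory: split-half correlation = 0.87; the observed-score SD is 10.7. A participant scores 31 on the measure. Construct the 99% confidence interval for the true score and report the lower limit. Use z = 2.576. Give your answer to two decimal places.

r_full = 2·0.87 / (1 + 0.87) ≈ 0.930
SEM = 10.700·√(1 − 0.930) ≈ 2.821
2.576 · SEM ≈ 7.267
Lower bound: 31 − 7.267 = 23.733

23.73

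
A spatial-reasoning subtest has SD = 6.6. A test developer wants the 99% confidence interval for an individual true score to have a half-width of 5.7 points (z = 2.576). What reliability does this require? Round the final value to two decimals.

0.89

Required SEM = 5.7 / 2.576 ≈ 2.2127
r = 1 − (SEM / SD)² = 1 − (2.2127 / 6.6)² ≈ 1 − 0.1124 ≈ 0.8876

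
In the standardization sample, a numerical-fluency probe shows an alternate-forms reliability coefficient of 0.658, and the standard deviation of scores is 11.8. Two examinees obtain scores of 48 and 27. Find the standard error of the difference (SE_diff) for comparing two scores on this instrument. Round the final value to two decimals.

SEM = 11.80000 * √(1 − 0.65800) = 11.80000 * √0.34200 ≈ 11.80000 * 0.58481 ≈ 6.90073
SE_diff = √2 * SEM ≈ 9.75911

9.76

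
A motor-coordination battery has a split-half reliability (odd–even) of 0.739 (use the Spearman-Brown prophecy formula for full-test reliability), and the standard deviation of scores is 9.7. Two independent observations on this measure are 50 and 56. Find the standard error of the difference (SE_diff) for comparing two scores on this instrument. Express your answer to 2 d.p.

5.31

Spearman-Brown: r = 2(0.739) / (1 + 0.739) = 1.4780 / 1.7390 ≈ 0.8499
SEM = 9.7000*√(1 − 0.8499) ≈ 3.7579
Standard error of the difference = 3.7579·√2 ≈ 5.3144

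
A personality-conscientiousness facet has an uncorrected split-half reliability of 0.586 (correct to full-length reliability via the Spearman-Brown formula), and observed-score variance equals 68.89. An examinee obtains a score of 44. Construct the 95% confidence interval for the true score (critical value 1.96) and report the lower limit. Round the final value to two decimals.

SD = √68.89 = 8.3000
r_full = 2·0.586 / (1 + 0.586) ≈ 0.7390
SEM = 8.3000×√(1 − 0.7390) ≈ 4.2406
Margin = 1.96 × 4.2406 ≈ 8.3116
Lower limit = 44 − 8.3116 ≈ 35.6884

35.69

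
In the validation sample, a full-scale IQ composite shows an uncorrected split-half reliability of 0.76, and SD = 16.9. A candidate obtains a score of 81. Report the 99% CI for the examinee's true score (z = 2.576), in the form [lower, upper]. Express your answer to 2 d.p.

[64.92, 97.08]

Spearman-Brown: r = 2(0.76) / (1 + 0.76) = 1.5200 / 1.7600 ≃ 0.8636
SEM = 16.9000×√(1 − 0.8636) ≃ 6.2407
Margin = 2.576 × 6.2407 ≃ 16.0761
Interval: (64.9239, 97.0761)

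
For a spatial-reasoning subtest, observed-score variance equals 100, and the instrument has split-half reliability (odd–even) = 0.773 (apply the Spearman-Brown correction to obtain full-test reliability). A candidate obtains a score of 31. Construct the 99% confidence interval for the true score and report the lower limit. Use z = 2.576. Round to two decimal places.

SD = √100 ≈ 10.000
Spearman-Brown: r = 2(0.773) / (1 + 0.773) = 1.546 / 1.773 ≈ 0.872
SEM = 10.000×√(1 − 0.872) ≈ 3.578
Margin = 2.576 × 3.578 ≈ 9.217
Lower bound: 31 − 9.217 = 21.783

21.78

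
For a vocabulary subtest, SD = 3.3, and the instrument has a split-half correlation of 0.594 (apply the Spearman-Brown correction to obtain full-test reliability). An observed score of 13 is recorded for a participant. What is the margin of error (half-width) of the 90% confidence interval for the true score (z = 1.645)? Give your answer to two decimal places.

2.74

Full-length reliability (Spearman-Brown) = 2(0.594)/(1+0.594) ≈ 0.7453
SEM = 3.3000 * √(1 − 0.7453) = 3.3000 * √0.2547 ≈ 3.3000 * 0.5047 ≈ 1.6655
Half-width = 1.645*1.6655 ≈ 2.7397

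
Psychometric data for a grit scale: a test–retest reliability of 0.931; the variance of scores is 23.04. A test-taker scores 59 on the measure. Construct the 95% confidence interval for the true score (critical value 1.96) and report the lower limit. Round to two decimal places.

SD = √23.04 = 4.8000
SEM = 4.8000*√(1 − 0.9310) ≃ 1.2609
Margin = 1.96 * 1.2609 ≃ 2.4713
Lower bound: 59 − 2.4713 = 56.5287

56.53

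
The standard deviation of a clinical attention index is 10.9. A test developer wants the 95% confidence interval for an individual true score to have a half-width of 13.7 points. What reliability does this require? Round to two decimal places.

0.59

Required SEM = 13.7 / 1.96 ≃ 6.9898
r = 1 − (6.9898/10.9)² ≃ 1 − 0.4112 ≃ 0.5888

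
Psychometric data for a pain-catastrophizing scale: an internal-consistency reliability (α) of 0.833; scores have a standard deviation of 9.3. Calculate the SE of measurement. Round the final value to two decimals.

SEM = 9.300 * √(1 − 0.833) = 9.300 * √0.167 ≈ 9.300 * 0.409 ≈ 3.801

3.80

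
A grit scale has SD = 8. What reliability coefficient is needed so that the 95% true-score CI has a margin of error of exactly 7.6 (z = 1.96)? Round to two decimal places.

0.77

SEM needed = half-width / z = 7.6/1.96 ≈ 3.8776
Required reliability = 1 − (SEM/SD)² = 1 − 0.2349 ≈ 0.7651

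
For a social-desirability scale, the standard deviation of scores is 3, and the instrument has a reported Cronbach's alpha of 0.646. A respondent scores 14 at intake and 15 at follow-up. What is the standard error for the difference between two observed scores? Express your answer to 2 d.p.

SEM = 3.0000·√(1 − 0.6460) ≃ 1.7849
Standard error of the difference = 1.7849·√2 ≃ 2.5243

2.52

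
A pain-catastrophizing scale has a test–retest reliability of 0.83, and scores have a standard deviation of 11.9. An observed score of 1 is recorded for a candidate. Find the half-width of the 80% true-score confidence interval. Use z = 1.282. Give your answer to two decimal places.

The standard error of measurement is 11.9000*√(1 − 0.8300) ≃ 11.9000*0.4123 ≃ 4.9065.
Half-width = 1.282*4.9065 ≃ 6.2901

6.29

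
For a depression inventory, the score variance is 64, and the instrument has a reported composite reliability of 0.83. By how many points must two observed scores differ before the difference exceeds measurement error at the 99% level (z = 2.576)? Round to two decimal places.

12.02

σ = 64^(1/2) = 8.00000
SEM = 8.00000 · √(1 − 0.83000) = 8.00000 · √0.17000 ≈ 8.00000 · 0.41231 ≈ 3.29848
SE_diff = √2 · SEM ≈ 4.66476
Smallest detectable difference = 2.576·4.66476 ≈ 12.01643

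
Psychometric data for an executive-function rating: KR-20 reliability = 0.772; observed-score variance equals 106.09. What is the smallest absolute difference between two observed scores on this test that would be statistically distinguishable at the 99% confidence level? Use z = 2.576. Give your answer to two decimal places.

17.92

SD = √106.09 = 10.300
SEM = 10.300 × √(1 − 0.772) = 10.300 × √0.228 ≃ 10.300 × 0.477 ≃ 4.918
SE_diff = SEM × √2 ≃ 4.918 × 1.414 ≃ 6.955
Smallest detectable difference = 2.576×6.955 ≃ 17.917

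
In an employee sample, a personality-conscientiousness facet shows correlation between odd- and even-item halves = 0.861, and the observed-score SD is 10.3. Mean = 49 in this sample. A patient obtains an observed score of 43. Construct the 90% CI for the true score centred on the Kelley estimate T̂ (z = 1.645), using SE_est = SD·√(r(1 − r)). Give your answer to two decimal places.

[38.99, 47.90]

Full-length reliability (Spearman-Brown) = 2(0.861)/(1+0.861) ≃ 0.9253
T̂ = r·X + (1 − r)·M = 0.9253*43 + 0.0747*49 ≃ 39.7883 + 3.6599 ≃ 43.4481
SE_est = 10.3000·√[r(1 − r)] ≃ 2.7078
90% CI: 43.4481 ± 4.4543 ≃ (38.9938, 47.9025)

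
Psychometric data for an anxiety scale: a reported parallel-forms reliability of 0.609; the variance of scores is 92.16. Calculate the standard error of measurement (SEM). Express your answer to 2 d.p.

σ = 92.16^(1/2) = 9.6000
SEM = 9.6000 · √(1 − 0.6090) = 9.6000 · √0.3910 ≈ 9.6000 · 0.6253 ≈ 6.0029

6.00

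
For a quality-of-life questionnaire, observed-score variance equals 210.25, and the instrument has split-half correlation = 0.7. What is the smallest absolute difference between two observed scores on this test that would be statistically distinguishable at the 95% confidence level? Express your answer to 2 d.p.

SD = √210.25 = 14.500
Full-length reliability (Spearman-Brown) = 2(0.7)/(1+0.7) ≈ 0.824
SEM = 14.500 · √(1 − 0.824) = 14.500 · √0.176 ≈ 14.500 · 0.420 ≈ 6.091
SE_diff = SEM · √2 ≈ 6.091 · 1.414 ≈ 8.614
Minimum reliable difference = 1.96 · SE_diff ≈ 1.96 · 8.614 ≈ 16.884

16.88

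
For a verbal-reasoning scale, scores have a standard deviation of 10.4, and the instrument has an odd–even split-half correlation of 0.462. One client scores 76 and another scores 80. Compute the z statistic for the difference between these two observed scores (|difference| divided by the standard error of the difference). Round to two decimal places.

r_full = 2·0.462 / (1 + 0.462) ≃ 0.632
SEM = 10.400·√(1 − 0.632) ≃ 6.309
SE_diff = SEM · √2 ≃ 6.309 · 1.414 ≃ 8.922
z = 4 / 8.922 ≃ 0.448

0.45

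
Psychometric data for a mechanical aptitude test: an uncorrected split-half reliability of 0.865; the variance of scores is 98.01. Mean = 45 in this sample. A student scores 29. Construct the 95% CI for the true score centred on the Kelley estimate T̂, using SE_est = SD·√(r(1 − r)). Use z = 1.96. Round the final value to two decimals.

SD = √98.01 = 9.900
Full-length reliability (Spearman-Brown) = 2(0.865)/(1+0.865) ≈ 0.928
T̂ = 0.928(29) + 0.072(45) ≈ 30.158
SE_est = SD · √(r(1 − r)) = 9.900 · √0.067 ≈ 9.900 · 0.259 ≈ 2.565
CI = 30.158 ± 1.96 · 2.565 → [25.130, 35.186]

[25.13, 35.19]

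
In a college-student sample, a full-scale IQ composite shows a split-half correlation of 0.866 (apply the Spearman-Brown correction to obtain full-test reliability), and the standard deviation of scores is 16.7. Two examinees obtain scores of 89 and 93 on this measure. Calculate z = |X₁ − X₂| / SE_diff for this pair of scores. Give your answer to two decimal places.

r_full = 2·0.866 / (1 + 0.866) ≈ 0.9282
The standard error of measurement is 16.7000·√(1 − 0.9282) ≈ 16.7000·0.2680 ≈ 4.4752.
SE_diff = √2 · SEM ≈ 6.3289
z = |89 − 93| / 6.3289 = 4 / 6.3289 ≈ 0.6320

0.63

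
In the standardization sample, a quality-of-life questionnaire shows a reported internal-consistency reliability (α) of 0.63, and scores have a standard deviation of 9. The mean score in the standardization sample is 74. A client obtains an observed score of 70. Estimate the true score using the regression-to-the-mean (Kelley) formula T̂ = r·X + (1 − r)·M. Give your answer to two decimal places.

T̂ = r·X + (1 − r)·M = 0.63000×70 + 0.37000×74 = 44.10000 + 27.38000 ≈ 71.48000

71.48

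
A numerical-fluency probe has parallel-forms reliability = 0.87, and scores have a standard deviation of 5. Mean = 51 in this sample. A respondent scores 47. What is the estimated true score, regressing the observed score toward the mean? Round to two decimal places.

47.52

Estimated true score = 0.870*47 + (1 − 0.870)*51 ≃ 47.520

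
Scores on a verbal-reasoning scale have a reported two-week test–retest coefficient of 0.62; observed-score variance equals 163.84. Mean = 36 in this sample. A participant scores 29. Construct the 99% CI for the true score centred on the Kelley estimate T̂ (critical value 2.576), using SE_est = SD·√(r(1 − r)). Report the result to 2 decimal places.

SD = √163.84 ≃ 12.80000
Estimated true score = 0.62000×29 + (1 − 0.62000)×36 ≃ 31.66000
SE_est = SD × √(r(1 − r)) = 12.80000 × √0.23560 ≃ 12.80000 × 0.48539 ≃ 6.21295
99% CI: 31.66000 ± 16.00455 ≃ (15.65545, 47.66455)

[15.66, 47.66]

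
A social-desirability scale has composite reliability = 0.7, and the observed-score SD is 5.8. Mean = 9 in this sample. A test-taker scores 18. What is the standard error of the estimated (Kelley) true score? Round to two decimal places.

2.66

SE_est = SD · √(r(1 − r)) = 5.8000 · √0.2100 ≈ 5.8000 · 0.4583 ≈ 2.6579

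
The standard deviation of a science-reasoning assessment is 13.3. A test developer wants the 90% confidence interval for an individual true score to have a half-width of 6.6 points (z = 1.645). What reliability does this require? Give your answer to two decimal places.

SEM needed = half-width / z = 6.6/1.645 ≈ 4.012
r = 1 − (SEM / SD)² = 1 − (4.012 / 13.3)² ≈ 1 − 0.091 ≈ 0.909

0.91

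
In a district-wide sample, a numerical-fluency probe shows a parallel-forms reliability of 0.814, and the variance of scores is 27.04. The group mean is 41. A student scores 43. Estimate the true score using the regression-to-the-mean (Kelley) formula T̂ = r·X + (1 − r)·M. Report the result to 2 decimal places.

T̂ = r·X + (1 − r)·M = 0.814·43 + 0.186·41 = 35.002 + 7.626 ≃ 42.628

42.63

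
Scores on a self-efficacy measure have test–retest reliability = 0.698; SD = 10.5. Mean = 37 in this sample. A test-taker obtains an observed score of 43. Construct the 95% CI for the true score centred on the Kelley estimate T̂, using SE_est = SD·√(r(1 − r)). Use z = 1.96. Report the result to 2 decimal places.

[31.74, 50.64]

T̂ = 0.6980(43) + 0.3020(37) ≈ 41.1880
SE_est = SD × √(r(1 − r)) = 10.5000 × √0.2108 ≈ 10.5000 × 0.4591 ≈ 4.8208
95% CI: 41.1880 ± 9.4488 ≈ (31.7392, 50.6368)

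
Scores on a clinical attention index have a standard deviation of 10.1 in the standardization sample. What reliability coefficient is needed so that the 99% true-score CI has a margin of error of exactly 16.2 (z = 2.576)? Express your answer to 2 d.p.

0.61

SEM needed = half-width / z = 16.2/2.576 ≃ 6.289
r = 1 − (6.289/10.1)² ≃ 1 − 0.388 ≃ 0.612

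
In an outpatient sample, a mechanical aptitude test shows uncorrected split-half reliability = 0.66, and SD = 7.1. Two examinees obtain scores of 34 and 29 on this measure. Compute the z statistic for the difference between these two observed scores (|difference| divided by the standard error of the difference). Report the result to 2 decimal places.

1.10

Full-length reliability (Spearman-Brown) = 2(0.66)/(1+0.66) ≈ 0.79518
SEM = 7.10000 × √(1 − 0.79518) = 7.10000 × √0.20482 ≈ 7.10000 × 0.45257 ≈ 3.21324
SE_diff = √2 × SEM ≈ 4.54421
z = 5 / 4.54421 ≈ 1.10030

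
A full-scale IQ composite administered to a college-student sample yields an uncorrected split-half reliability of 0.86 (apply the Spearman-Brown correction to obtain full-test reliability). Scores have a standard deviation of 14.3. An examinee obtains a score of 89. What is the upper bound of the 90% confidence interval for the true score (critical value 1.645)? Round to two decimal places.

r_full = 2·0.86 / (1 + 0.86) ≈ 0.92473
The standard error of measurement is 14.30000×√(1 − 0.92473) ≈ 14.30000×0.27435 ≈ 3.92323.
1.645 × SEM ≈ 6.45371
Upper bound: 89 + 6.45371 = 95.45371

95.45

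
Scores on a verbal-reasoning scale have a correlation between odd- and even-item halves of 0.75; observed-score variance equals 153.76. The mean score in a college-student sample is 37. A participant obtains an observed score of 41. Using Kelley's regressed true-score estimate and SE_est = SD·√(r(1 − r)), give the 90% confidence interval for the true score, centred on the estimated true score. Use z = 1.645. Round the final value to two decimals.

[33.29, 47.57]

σ = 153.76^(1/2) = 12.400
r_full = 2·0.75 / (1 + 0.75) ≃ 0.857
T̂ = 0.857(41) + 0.143(37) ≃ 40.429
SE_est = 12.400*√(0.857*0.143) ≃ 4.339
90% CI: 40.429 ± 7.138 ≃ (33.291, 47.566)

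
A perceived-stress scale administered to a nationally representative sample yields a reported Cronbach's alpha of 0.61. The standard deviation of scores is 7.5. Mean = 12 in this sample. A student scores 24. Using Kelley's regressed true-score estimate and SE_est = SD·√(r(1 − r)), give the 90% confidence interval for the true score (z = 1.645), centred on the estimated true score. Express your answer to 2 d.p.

T̂ = r·X + (1 − r)·M = 0.610×24 + 0.390×12 = 14.640 + 4.680 ≈ 19.320
SE_est = 7.500·√[r(1 − r)] ≈ 3.658
CI = 19.320 ± 1.645 × 3.658 → [13.302, 25.338]

[13.30, 25.34]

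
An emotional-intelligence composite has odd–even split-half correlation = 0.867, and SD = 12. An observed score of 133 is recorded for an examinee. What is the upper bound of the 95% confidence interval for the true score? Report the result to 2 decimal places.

139.28

Spearman-Brown: r = 2(0.867) / (1 + 0.867) = 1.734 / 1.867 ≈ 0.929
The standard error of measurement is 12.000*√(1 − 0.929) ≈ 12.000*0.267 ≈ 3.203.
Margin = 1.96 * 3.203 ≈ 6.278
Upper bound: 133 + 6.278 = 139.278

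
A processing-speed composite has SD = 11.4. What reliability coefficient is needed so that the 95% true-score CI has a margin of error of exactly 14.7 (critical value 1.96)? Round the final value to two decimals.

0.57

Required SEM = 14.7 / 1.96 ≈ 7.500
r = 1 − (SEM / SD)² = 1 − (7.500 / 11.4)² ≈ 1 − 0.433 ≈ 0.567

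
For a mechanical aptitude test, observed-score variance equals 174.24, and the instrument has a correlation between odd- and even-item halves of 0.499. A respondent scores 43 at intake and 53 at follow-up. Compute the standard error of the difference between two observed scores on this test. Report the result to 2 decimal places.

SD = √174.24 = 13.20000
Spearman-Brown: r = 2(0.499) / (1 + 0.499) = 0.99800 / 1.49900 ≈ 0.66578
The standard error of measurement is 13.20000*√(1 − 0.66578) ≈ 13.20000*0.57812 ≈ 7.63118.
SE_diff = SEM * √2 ≈ 7.63118 * 1.41421 ≈ 10.79213

10.79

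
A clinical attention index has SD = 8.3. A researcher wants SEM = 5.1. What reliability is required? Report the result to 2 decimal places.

0.62

r = 1 − (SEM / SD)² = 1 − (5.1000 / 8.3)² ≈ 1 − 0.3776 ≈ 0.6224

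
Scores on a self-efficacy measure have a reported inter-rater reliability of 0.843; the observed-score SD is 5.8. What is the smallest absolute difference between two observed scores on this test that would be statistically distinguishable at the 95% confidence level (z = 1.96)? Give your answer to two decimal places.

SEM = 5.800 × √(1 − 0.843) = 5.800 × √0.157 ≃ 5.800 × 0.396 ≃ 2.298
SE_diff = √2 × SEM ≃ 3.250
Smallest detectable difference = 1.96×3.250 ≃ 6.370

6.37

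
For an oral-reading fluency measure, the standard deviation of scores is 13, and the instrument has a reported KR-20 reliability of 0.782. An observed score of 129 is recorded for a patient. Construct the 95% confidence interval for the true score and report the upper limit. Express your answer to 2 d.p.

140.90

SEM = 13.0000 * √(1 − 0.7820) = 13.0000 * √0.2180 ≃ 13.0000 * 0.4669 ≃ 6.0698
1.96 * SEM ≃ 11.8967
Upper bound: 129 + 11.8967 = 140.8967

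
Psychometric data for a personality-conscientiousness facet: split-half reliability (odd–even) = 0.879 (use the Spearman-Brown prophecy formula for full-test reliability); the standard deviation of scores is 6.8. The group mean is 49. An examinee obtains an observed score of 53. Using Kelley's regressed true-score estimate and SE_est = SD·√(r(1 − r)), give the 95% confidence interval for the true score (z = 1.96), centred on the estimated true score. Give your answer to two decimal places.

[49.47, 56.01]

Full-length reliability (Spearman-Brown) = 2(0.879)/(1+0.879) ≃ 0.9356
T̂ = r·X + (1 − r)·M = 0.9356*53 + 0.0644*49 ≃ 49.5870 + 3.1554 ≃ 52.7424
SE_est = 6.8000·√[r(1 − r)] ≃ 1.6691
95% CI: 52.7424 ± 3.2715 ≃ (49.4710, 56.0139)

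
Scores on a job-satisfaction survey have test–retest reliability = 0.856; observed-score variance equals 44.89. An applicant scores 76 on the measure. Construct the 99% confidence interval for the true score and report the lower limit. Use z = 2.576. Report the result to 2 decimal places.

SD = √44.89 = 6.700
The standard error of measurement is 6.700×√(1 − 0.856) ≃ 6.700×0.379 ≃ 2.542.
Margin = 2.576 × 2.542 ≃ 6.549
Lower bound: 76 − 6.549 = 69.451

69.45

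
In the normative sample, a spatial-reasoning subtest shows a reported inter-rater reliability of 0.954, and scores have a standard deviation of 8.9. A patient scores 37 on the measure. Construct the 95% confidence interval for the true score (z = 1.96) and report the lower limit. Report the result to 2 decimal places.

33.26

The standard error of measurement is 8.90000·√(1 − 0.95400) ≈ 8.90000·0.21448 ≈ 1.90884.
Margin = 1.96 · 1.90884 ≈ 3.74132
Lower bound: 37 − 3.74132 = 33.25868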